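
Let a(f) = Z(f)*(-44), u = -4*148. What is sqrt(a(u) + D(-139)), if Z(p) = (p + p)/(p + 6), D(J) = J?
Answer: 5*I*sqrt(782603)/293 ≈ 15.096*I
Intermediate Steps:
Z(p) = 2*p/(6 + p) (Z(p) = (2*p)/(6 + p) = 2*p/(6 + p))
u = -592
a(f) = -88*f/(6 + f) (a(f) = (2*f/(6 + f))*(-44) = -88*f/(6 + f))
sqrt(a(u) + D(-139)) = sqrt(-88*(-592)/(6 - 592) - 139) = sqrt(-88*(-592)/(-586) - 139) = sqrt(-88*(-592)*(-1/586) - 139) = sqrt(-26048/293 - 139) = sqrt(-66775/293) = 5*I*sqrt(782603)/293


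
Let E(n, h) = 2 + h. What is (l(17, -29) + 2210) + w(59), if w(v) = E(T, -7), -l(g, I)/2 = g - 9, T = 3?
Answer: 2189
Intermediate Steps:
l(g, I) = 18 - 2*g (l(g, I) = -2*(g - 9) = -2*(-9 + g) = 18 - 2*g)
w(v) = -5 (w(v) = 2 - 7 = -5)
(l(17, -29) + 2210) + w(59) = ((18 - 2*17) + 2210) - 5 = ((18 - 34) + 2210) - 5 = (-16 + 2210) - 5 = 2194 - 5 = 2189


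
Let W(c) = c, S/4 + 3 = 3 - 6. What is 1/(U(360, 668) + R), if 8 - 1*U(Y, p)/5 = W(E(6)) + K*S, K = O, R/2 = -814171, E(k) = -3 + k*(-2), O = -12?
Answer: -1/1629667 ≈ -6.1362e-7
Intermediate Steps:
S = -24 (S = -12 + 4*(3 - 6) = -12 + 4*(-3) = -12 - 12 = -24)
E(k) = -3 - 2*k
R = -1628342 (R = 2*(-814171) = -1628342)
K = -12
U(Y, p) = -1325 (U(Y, p) = 40 - 5*((-3 - 2*6) - 12*(-24)) = 40 - 5*((-3 - 12) + 288) = 40 - 5*(-15 + 288) = 40 - 5*273 = 40 - 1365 = -1325)
1/(U(360, 668) + R) = 1/(-1325 - 1628342) = 1/(-1629667) = -1/1629667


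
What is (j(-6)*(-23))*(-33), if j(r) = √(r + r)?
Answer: 1518*I*√3 ≈ 2629.3*I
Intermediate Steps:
j(r) = √2*√r (j(r) = √(2*r) = √2*√r)
(j(-6)*(-23))*(-33) = ((√2*√(-6))*(-23))*(-33) = ((√2*(I*√6))*(-23))*(-33) = ((2*I*√3)*(-23))*(-33) = -46*I*√3*(-33) = 1518*I*√3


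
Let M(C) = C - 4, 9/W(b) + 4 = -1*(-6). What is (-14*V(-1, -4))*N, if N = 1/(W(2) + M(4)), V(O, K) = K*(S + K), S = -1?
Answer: -560/9 ≈ -62.222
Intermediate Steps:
V(O, K) = K*(-1 + K)
W(b) = 9/2 (W(b) = 9/(-4 - 1*(-6)) = 9/(-4 + 6) = 9/2)
M(C) = -4 + C
N = 2/9 (N = 1/(9/2 + (-4 + 4)) = 1/(9/2 + 0) = 1/(9/2) = 2/9 ≈ 0.22222)
(-14*V(-1, -4))*N = -(-56)*(-1 - 4)*(2/9) = -(-56)*(-5)*(2/9) = -14*20*(2/9) = -280*2/9 = -560/9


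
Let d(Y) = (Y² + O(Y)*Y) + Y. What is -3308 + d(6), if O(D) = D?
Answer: -3230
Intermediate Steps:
d(Y) = Y + 2*Y² (d(Y) = (Y² + Y*Y) + Y = (Y² + Y²) + Y = 2*Y² + Y = Y + 2*Y²)
-3308 + d(6) = -3308 + 6*(1 + 2*6) = -3308 + 6*(1 + 12) = -3308 + 6*13 = -3308 + 78 = -3230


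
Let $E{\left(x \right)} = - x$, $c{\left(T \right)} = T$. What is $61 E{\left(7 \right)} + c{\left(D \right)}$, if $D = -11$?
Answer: $-438$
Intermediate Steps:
$61 E{\left(7 \right)} + c{\left(D \right)} = 61 \left(\left(-1\right) 7\right) - 11 = 61 \left(-7\right) - 11 = -427 - 11 = -438$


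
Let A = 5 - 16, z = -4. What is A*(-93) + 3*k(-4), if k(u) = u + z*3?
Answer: 975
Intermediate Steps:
k(u) = -12 + u (k(u) = u - 4*3 = u - 12 = -12 + u)
A = -11
A*(-93) + 3*k(-4) = -11*(-93) + 3*(-12 - 4) = 1023 + 3*(-16) = 1023 - 48 = 975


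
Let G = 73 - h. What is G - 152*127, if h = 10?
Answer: -19241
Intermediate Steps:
G = 63 (G = 73 - 1*10 = 73 - 10 = 63)
G - 152*127 = 63 - 152*127 = 63 - 19304 = -19241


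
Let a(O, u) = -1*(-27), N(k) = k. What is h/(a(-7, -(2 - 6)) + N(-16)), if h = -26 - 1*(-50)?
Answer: 24/11 ≈ 2.1818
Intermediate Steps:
h = 24 (h = -26 + 50 = 24)
a(O, u) = 27
h/(a(-7, -(2 - 6)) + N(-16)) = 24/(27 - 16) = 24/11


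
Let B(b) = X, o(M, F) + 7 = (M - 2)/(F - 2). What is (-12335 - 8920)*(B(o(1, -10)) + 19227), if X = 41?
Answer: -409541340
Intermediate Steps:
o(M, F) = -7 + (-2 + M)/(-2 + F) (o(M, F) = -7 + (M - 2)/(F - 2) = -7 + (-2 + M)/(-2 + F))
B(b) = 41
(-12335 - 8920)*(B(o(1, -10)) + 19227) = (-12335 - 8920)*(41 + 19227) = -21255*19268 = -409541340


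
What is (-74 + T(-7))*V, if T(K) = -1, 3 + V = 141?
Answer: -10350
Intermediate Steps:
V = 138 (V = -3 + 141 = 138)
(-74 + T(-7))*V = (-74 - 1)*138 = -75*138 = -10350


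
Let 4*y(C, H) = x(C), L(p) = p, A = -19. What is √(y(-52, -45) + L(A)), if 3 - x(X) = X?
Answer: I*√21/2 ≈ 2.2913*I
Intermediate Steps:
x(X) = 3 - X
y(C, H) = ¾ - C/4 (y(C, H) = (3 - C)/4 = ¾ - C/4)
√(y(-52, -45) + L(A)) = √((¾ - ¼*(-52)) - 19) = √((¾ + 13) - 19) = √(55/4 - 19) = √(-21/4) = I*√21/2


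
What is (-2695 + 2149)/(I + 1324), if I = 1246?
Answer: -273/1285 ≈ -0.21245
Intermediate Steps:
(-2695 + 2149)/(I + 1324) = (-2695 + 2149)/(1246 + 1324) = -546/2570 = -546*1/2570 = -273/1285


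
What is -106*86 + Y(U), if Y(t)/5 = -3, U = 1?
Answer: -9131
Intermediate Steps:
Y(t) = -15 (Y(t) = 5*(-3) = -15)
-106*86 + Y(U) = -106*86 - 15 = -9116 - 15 = -9131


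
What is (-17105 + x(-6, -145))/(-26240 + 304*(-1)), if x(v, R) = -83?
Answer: 4297/6636 ≈ 0.64753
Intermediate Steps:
(-17105 + x(-6, -145))/(-26240 + 304*(-1)) = (-17105 - 83)/(-26240 + 304*(-1)) = -17188/(-26240 - 304) = -17188/(-26544) = -17188*(-1/26544) = 4297/6636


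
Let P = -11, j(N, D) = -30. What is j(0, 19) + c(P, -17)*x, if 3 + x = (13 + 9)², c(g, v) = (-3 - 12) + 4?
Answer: -5321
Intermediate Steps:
c(g, v) = -11 (c(g, v) = -15 + 4 = -11)
x = 481 (x = -3 + (13 + 9)² = -3 + 22² = -3 + 484 = 481)
j(0, 19) + c(P, -17)*x = -30 - 11*481 = -30 - 5291 = -5321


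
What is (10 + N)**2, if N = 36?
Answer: 2116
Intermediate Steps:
(10 + N)**2 = (10 + 36)**2 = 46**2 = 2116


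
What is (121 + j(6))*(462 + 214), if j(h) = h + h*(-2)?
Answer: 77740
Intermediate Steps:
j(h) = -h (j(h) = h - 2*h = -h)
(121 + j(6))*(462 + 214) = (121 - 1*6)*(462 + 214) = (121 - 6)*676 = 115*676 = 77740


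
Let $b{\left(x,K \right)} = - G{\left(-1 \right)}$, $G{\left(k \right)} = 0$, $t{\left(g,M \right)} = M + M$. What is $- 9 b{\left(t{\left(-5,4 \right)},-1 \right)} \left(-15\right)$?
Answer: $0$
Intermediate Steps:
$t{\left(g,M \right)} = 2 M$
$b{\left(x,K \right)} = 0$ ($b{\left(x,K \right)} = \left(-1\right) 0 = 0$)
$- 9 b{\left(t{\left(-5,4 \right)},-1 \right)} \left(-15\right) = \left(-9\right) 0 \left(-15\right) = 0 \left(-15\right) = 0$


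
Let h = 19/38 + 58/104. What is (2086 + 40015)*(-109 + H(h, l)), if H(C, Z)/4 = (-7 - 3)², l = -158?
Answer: 12251391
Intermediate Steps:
h = 55/52 (h = 19*(1/38) + 58*(1/104) = ½ + 29/52 = 55/52 ≈ 1.0577)
H(C, Z) = 400 (H(C, Z) = 4*(-7 - 3)² = 4*(-10)² = 4*100 = 400)
(2086 + 40015)*(-109 + H(h, l)) = (2086 + 40015)*(-109 + 400) = 42101*291 = 12251391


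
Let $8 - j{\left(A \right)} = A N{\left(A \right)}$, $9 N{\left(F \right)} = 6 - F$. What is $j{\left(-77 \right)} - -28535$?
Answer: $\frac{263278}{9} \approx 29253.0$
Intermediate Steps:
$N{\left(F \right)} = \frac{2}{3} - \frac{F}{9}$ ($N{\left(F \right)} = \frac{6 - F}{9} = \frac{2}{3} - \frac{F}{9}$)
$j{\left(A \right)} = 8 - A \left(\frac{2}{3} - \frac{A}{9}\right)$
$j{\left(-77 \right)} - -28535 = \left(8 + \frac{1}{9} \left(-77\right) \left(-6 - 77\right)\right) - -28535 = \left(8 + \frac{1}{9} \left(-77\right) \left(-83\right)\right) + 28535 = \left(8 + \frac{6391}{9}\right) + 28535 = \frac{6463}{9} + 28535 = \frac{263278}{9}$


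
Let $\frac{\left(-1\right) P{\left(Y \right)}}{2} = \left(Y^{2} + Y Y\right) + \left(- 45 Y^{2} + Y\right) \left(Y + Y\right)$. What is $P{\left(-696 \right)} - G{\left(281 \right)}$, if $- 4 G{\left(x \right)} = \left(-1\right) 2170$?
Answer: $- \frac{121383024701}{2} \approx -6.0692 \cdot 10^{10}$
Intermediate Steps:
$G{\left(x \right)} = \frac{1085}{2}$ ($G{\left(x \right)} = - \frac{\left(-1\right) 2170}{4} = \left(- \frac{1}{4}\right) \left(-2170\right) = \frac{1085}{2}$)
$P{\left(Y \right)} = - 4 Y^{2} - 4 Y \left(Y - 45 Y^{2}\right)$ ($P{\left(Y \right)} = - 2 \left(\left(Y^{2} + Y Y\right) + \left(- 45 Y^{2} + Y\right) \left(Y + Y\right)\right) = - 2 \left(\left(Y^{2} + Y^{2}\right) + \left(Y - 45 Y^{2}\right) 2 Y\right) = - 2 \left(2 Y^{2} + 2 Y \left(Y - 45 Y^{2}\right)\right) = - 4 Y^{2} - 4 Y \left(Y - 45 Y^{2}\right)$)
$P{\left(-696 \right)} - G{\left(281 \right)} = \left(-696\right)^{2} \left(-8 + 180 \left(-696\right)\right) - \frac{1085}{2} = 484416 \left(-8 - 125280\right) - \frac{1085}{2} = 484416 \left(-125288\right) - \frac{1085}{2} = -60691511808 - \frac{1085}{2} = - \frac{121383024701}{2}$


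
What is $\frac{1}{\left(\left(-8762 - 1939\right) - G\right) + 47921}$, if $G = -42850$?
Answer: $\frac{1}{80070} \approx 1.2489 \cdot 10^{-5}$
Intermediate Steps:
$\frac{1}{\left(\left(-8762 - 1939\right) - G\right) + 47921} = \frac{1}{\left(\left(-8762 - 1939\right) - -42850\right) + 47921} = \frac{1}{\left(\left(-8762 - 1939\right) + 42850\right) + 47921} = \frac{1}{\left(-10701 + 42850\right) + 47921} = \frac{1}{32149 + 47921} = \frac{1}{80070}$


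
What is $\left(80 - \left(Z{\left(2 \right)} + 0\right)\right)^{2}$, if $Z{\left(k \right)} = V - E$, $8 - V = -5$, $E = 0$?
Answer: $4489$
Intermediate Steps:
$V = 13$ ($V = 8 - -5 = 8 + 5 = 13$)
$Z{\left(k \right)} = 13$ ($Z{\left(k \right)} = 13 - 0 = 13 + 0 = 13$)
$\left(80 - \left(Z{\left(2 \right)} + 0\right)\right)^{2} = \left(80 - \left(13 + 0\right)\right)^{2} = \left(80 - 13\right)^{2} = 67^{2} = 4489$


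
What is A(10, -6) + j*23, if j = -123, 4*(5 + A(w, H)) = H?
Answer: -5671/2 ≈ -2835.5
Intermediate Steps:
A(w, H) = -5 + H/4
A(10, -6) + j*23 = (-5 + (¼)*(-6)) - 123*23 = (-5 - 3/2) - 2829 = -13/2 - 2829 = -5671/2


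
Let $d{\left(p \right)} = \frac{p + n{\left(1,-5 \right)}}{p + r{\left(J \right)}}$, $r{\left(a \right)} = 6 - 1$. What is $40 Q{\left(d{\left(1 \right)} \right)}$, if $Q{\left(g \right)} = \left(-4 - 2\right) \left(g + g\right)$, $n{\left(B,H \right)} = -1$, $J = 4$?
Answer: $0$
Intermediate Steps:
$r{\left(a \right)} = 5$
$d{\left(p \right)} = \frac{-1 + p}{5 + p}$ ($d{\left(p \right)} = \frac{p - 1}{p + 5} = \frac{-1 + p}{5 + p}$)
$Q{\left(g \right)} = - 12 g$ ($Q{\left(g \right)} = - 6 \cdot 2 g = - 12 g$)
$40 Q{\left(d{\left(1 \right)} \right)} = 40 \left(- 12 \frac{-1 + 1}{5 + 1}\right) = 40 \left(- 12 \cdot \frac{1}{6} \cdot 0\right) = 40 \left(\left(-12\right) 0\right) = 40 \cdot 0 = 0$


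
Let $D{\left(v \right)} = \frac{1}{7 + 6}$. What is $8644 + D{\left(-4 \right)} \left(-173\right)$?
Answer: $\frac{112199}{13} \approx 8630.7$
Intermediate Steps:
$D{\left(v \right)} = \frac{1}{13}$
$8644 + D{\left(-4 \right)} \left(-173\right) = 8644 + \frac{1}{13} \left(-173\right) = 8644 - \frac{173}{13} = \frac{112199}{13}$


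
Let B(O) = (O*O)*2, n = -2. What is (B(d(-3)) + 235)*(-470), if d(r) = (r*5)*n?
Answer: -956450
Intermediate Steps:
d(r) = -10*r (d(r) = (r*5)*(-2) = (5*r)*(-2) = -10*r)
B(O) = 2*O² (B(O) = O²*2 = 2*O²)
(B(d(-3)) + 235)*(-470) = (2*(-10*(-3))² + 235)*(-470) = (2*30² + 235)*(-470) = (2*900 + 235)*(-470) = (1800 + 235)*(-470) = 2035*(-470) = -956450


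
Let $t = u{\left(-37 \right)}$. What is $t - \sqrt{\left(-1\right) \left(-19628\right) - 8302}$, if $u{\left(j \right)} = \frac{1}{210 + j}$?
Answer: $\frac{1}{173} - \sqrt{11326} \approx -106.42$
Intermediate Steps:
$t = \frac{1}{173}$ ($t = \frac{1}{210 - 37} = \frac{1}{173} \approx 0.0057803$)
$t - \sqrt{\left(-1\right) \left(-19628\right) - 8302} = \frac{1}{173} - \sqrt{\left(-1\right) \left(-19628\right) - 8302} = \frac{1}{173} - \sqrt{19628 - 8302} = \frac{1}{173} - \sqrt{11326}$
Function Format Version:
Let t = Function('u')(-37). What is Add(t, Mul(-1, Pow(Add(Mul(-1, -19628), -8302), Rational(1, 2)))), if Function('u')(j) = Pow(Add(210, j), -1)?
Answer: Add(Rational(1, 173), Mul(-1, Pow(11326, Rational(1, 2)))) ≈ -106.42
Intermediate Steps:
t = Rational(1, 173) (t = Pow(Add(210, -37), -1) = Pow(173, -1) = Rational(1, 173) ≈ 0.0057803)
Add(t, Mul(-1, Pow(Add(Mul(-1, -19628), -8302), Rational(1, 2)))) = Add(Rational(1, 173), Mul(-1, Pow(Add(Mul(-1, -19628), -8302), Rational(1, 2)))) = Add(Rational(1, 173), Mul(-1, Pow(Add(19628, -8302), Rational(1, 2)))) = Add(Rational(1, 173), Mul(-1, Pow(11326, Rational(1, 2))))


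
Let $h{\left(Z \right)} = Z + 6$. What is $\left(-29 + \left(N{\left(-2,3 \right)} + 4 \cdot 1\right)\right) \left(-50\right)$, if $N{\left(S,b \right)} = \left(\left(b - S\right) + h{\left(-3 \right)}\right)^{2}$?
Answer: $-1950$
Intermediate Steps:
$h{\left(Z \right)} = 6 + Z$
$N{\left(S,b \right)} = \left(3 + b - S\right)^{2}$ ($N{\left(S,b \right)} = \left(\left(b - S\right) + \left(6 - 3\right)\right)^{2} = \left(\left(b - S\right) + 3\right)^{2} = \left(3 + b - S\right)^{2}$)
$\left(-29 + \left(N{\left(-2,3 \right)} + 4 \cdot 1\right)\right) \left(-50\right) = \left(-29 + \left(\left(3 + 3 - -2\right)^{2} + 4 \cdot 1\right)\right) \left(-50\right) = \left(-29 + \left(\left(3 + 3 + 2\right)^{2} + 4\right)\right) \left(-50\right) = \left(-29 + \left(8^{2} + 4\right)\right) \left(-50\right) = \left(-29 + \left(64 + 4\right)\right) \left(-50\right) = \left(-29 + 68\right) \left(-50\right) = 39 \left(-50\right) = -1950$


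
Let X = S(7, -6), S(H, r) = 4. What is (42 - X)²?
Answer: 1444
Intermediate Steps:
X = 4
(42 - X)² = (42 - 1*4)² = (42 - 4)² = 38² = 1444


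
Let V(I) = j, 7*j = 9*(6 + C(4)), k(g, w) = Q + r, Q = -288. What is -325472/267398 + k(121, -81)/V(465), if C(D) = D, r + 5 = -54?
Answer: -339401111/12032910 ≈ -28.206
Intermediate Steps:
r = -59 (r = -5 - 54 = -59)
k(g, w) = -347 (k(g, w) = -288 - 59 = -347)
j = 90/7 (j = (9*(6 + 4))/7 = (9*10)/7 = (⅐)*90 = 90/7 ≈ 12.857)
V(I) = 90/7
-325472/267398 + k(121, -81)/V(465) = -325472/267398 - 347/90/7 = -325472*1/267398 - 347*7/90 = -162736/133699 - 2429/90 = -339401111/12032910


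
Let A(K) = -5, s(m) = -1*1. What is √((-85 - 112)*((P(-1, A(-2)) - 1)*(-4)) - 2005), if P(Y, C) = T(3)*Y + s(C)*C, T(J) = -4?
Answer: √4299 ≈ 65.567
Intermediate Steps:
s(m) = -1
P(Y, C) = -C - 4*Y (P(Y, C) = -4*Y - C = -C - 4*Y)
√((-85 - 112)*((P(-1, A(-2)) - 1)*(-4)) - 2005) = √((-85 - 112)*(((-1*(-5) - 4*(-1)) - 1)*(-4)) - 2005) = √(-197*((5 + 4) - 1)*(-4) - 2005) = √(-197*(9 - 1)*(-4) - 2005) = √(-1576*(-4) - 2005) = √(-197*(-32) - 2005) = √(6304 - 2005) = √4299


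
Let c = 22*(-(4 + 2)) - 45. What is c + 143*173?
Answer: 24562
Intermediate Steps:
c = -177 (c = 22*(-1*6) - 45 = 22*(-6) - 45 = -132 - 45 = -177)
c + 143*173 = -177 + 143*173 = -177 + 24739 = 24562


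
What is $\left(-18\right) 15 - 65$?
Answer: $-335$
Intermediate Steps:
$\left(-18\right) 15 - 65 = -270 - 65 = -335$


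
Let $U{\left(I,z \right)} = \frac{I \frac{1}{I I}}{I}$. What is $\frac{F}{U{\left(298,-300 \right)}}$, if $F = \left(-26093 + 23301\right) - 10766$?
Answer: $-1204004632$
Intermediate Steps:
$U{\left(I,z \right)} = \frac{1}{I^{2}}$ ($U{\left(I,z \right)} = \frac{I \frac{1}{I^{2}}}{I} = \frac{1}{I I} = \frac{1}{I^{2}}$)
$F = -13558$ ($F = -2792 - 10766 = -13558$)
$\frac{F}{U{\left(298,-300 \right)}} = - \frac{13558}{\frac{1}{88804}} = - 13558 \frac{1}{\frac{1}{88804}} = \left(-13558\right) 88804 = -1204004632$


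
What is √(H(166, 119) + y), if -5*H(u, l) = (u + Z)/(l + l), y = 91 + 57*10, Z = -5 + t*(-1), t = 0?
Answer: 9*√235790/170 ≈ 25.707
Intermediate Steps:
Z = -5 (Z = -5 + 0*(-1) = -5 + 0 = -5)
y = 661 (y = 91 + 570 = 661)
H(u, l) = -(-5 + u)/(10*l) (H(u, l) = -(u - 5)/(5*(l + l)) = -(-5 + u)/(5*(2*l)) = -(-5 + u)*1/(2*l)/5 = -(-5 + u)/(10*l))
√(H(166, 119) + y) = √((⅒)*(5 - 1*166)/119 + 661) = √((⅒)*(1/119)*(5 - 166) + 661) = √((⅒)*(1/119)*(-161) + 661) = √(-23/170 + 661) = √(112347/170) = 9*√235790/170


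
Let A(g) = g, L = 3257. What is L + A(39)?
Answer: 3296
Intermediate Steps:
L + A(39) = 3257 + 39 = 3296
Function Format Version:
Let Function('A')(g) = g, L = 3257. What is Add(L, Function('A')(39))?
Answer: 3296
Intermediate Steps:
Add(L, Function('A')(39)) = Add(3257, 39) = 3296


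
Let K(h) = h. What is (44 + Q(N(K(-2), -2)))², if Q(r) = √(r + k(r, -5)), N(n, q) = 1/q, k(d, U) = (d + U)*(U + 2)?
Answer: 2304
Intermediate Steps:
k(d, U) = (2 + U)*(U + d) (k(d, U) = (U + d)*(2 + U) = (2 + U)*(U + d))
Q(r) = √(15 - 2*r) (Q(r) = √(r + ((-5)² + 2*(-5) + 2*r - 5*r)) = √(r + (25 - 10 + 2*r - 5*r)) = √(r + (15 - 3*r)) = √(15 - 2*r))
(44 + Q(N(K(-2), -2)))² = (44 + √(15 - 2/(-2)))² = (44 + √(15 - 2*(-½)))² = (44 + √(15 + 1))² = (44 + √16)² = (44 + 4)² = 48² = 2304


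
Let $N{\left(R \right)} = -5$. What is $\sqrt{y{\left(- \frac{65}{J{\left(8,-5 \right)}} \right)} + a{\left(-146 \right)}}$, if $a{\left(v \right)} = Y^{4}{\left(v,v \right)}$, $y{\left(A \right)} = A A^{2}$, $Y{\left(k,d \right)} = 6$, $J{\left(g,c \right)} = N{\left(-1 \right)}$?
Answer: $\sqrt{3493} \approx 59.102$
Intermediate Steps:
$J{\left(g,c \right)} = -5$
$y{\left(A \right)} = A^{3}$
$a{\left(v \right)} = 1296$ ($a{\left(v \right)} = 6^{4} = 1296$)
$\sqrt{y{\left(- \frac{65}{J{\left(8,-5 \right)}} \right)} + a{\left(-146 \right)}} = \sqrt{\left(- \frac{65}{-5}\right)^{3} + 1296} = \sqrt{\left(\left(-65\right) \left(- \frac{1}{5}\right)\right)^{3} + 1296} = \sqrt{13^{3} + 1296} = \sqrt{2197 + 1296} = \sqrt{3493}$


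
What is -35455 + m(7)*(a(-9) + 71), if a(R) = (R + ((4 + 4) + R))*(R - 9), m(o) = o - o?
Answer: -35455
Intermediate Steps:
m(o) = 0
a(R) = (-9 + R)*(8 + 2*R) (a(R) = (R + (8 + R))*(-9 + R) = (8 + 2*R)*(-9 + R) = (-9 + R)*(8 + 2*R))
-35455 + m(7)*(a(-9) + 71) = -35455 + 0*((-72 - 10*(-9) + 2*(-9)**2) + 71) = -35455 + 0*((-72 + 90 + 2*81) + 71) = -35455 + 0*((-72 + 90 + 162) + 71) = -35455 + 0*(180 + 71) = -35455 + 0*251 = -35455 + 0 = -35455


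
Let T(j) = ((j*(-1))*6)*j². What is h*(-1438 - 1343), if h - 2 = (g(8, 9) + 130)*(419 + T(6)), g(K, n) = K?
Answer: 336567744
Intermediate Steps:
T(j) = -6*j³ (T(j) = (-j*6)*j² = (-6*j)*j² = -6*j³)
h = -121024 (h = 2 + (8 + 130)*(419 - 6*6³) = 2 + 138*(419 - 6*216) = 2 + 138*(419 - 1296) = 2 + 138*(-877) = 2 - 121026 = -121024)
h*(-1438 - 1343) = -121024*(-1438 - 1343) = -121024*(-2781) = 336567744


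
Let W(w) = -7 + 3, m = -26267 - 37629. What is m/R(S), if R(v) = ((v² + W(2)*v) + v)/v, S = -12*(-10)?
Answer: -63896/117 ≈ -546.12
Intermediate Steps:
m = -63896
W(w) = -4
S = 120
R(v) = (v² - 3*v)/v (R(v) = ((v² - 4*v) + v)/v = (v² - 3*v)/v)
m/R(S) = -63896/(-3 + 120) = -63896/117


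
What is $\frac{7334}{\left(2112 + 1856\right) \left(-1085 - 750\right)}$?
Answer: $- \frac{3667}{3640640} \approx -0.0010072$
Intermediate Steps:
$\frac{7334}{\left(2112 + 1856\right) \left(-1085 - 750\right)} = \frac{7334}{3968 \left(-1835\right)} = \frac{7334}{-7281280} = 7334 \left(- \frac{1}{7281280}\right) = - \frac{3667}{3640640}$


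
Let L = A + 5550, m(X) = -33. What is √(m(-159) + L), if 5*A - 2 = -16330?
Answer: √56285/5 ≈ 47.449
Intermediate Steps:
A = -16328/5 (A = ⅖ + (⅕)*(-16330) = ⅖ - 3266 = -16328/5 ≈ -3265.6)
L = 11422/5 (L = -16328/5 + 5550 = 11422/5 ≈ 2284.4)
√(m(-159) + L) = √(-33 + 11422/5) = √(11257/5) = √56285/5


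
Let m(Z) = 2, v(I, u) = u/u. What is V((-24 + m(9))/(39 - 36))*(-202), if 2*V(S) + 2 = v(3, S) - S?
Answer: -1919/3 ≈ -639.67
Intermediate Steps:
v(I, u) = 1
V(S) = -½ - S/2 (V(S) = -1 + (1 - S)/2 = -1 + (½ - S/2) = -½ - S/2)
V((-24 + m(9))/(39 - 36))*(-202) = (-½ - (-24 + 2)/(2*(39 - 36)))*(-202) = (-½ - (-11)/3)*(-202) = (-½ - ½*(-22/3))*(-202) = (-½ + 11/3)*(-202) = (19/6)*(-202) = -1919/3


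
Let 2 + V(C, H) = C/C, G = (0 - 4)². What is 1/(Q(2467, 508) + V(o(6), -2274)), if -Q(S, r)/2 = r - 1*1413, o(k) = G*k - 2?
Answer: 1/1809 ≈ 0.00055279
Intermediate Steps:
G = 16 (G = (-4)² = 16)
o(k) = -2 + 16*k (o(k) = 16*k - 2 = -2 + 16*k)
Q(S, r) = 2826 - 2*r (Q(S, r) = -2*(r - 1*1413) = -2*(r - 1413) = -2*(-1413 + r) = 2826 - 2*r)
V(C, H) = -1 (V(C, H) = -2 + C/C = -2 + 1 = -1)
1/(Q(2467, 508) + V(o(6), -2274)) = 1/((2826 - 2*508) - 1) = 1/((2826 - 1016) - 1) = 1/(1810 - 1) = 1/1809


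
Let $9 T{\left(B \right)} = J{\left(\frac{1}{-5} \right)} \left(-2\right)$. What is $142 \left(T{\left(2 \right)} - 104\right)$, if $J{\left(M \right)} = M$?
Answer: $- \frac{664276}{45} \approx -14762.0$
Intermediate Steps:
$T{\left(B \right)} = \frac{2}{45}$ ($T{\left(B \right)} = \frac{\frac{1}{-5} \left(-2\right)}{9} = \frac{\left(- \frac{1}{5}\right) \left(-2\right)}{9} = \frac{1}{9} \cdot \frac{2}{5} = \frac{2}{45}$)
$142 \left(T{\left(2 \right)} - 104\right) = 142 \left(\frac{2}{45} - 104\right) = 142 \left(- \frac{4678}{45}\right) = - \frac{664276}{45}$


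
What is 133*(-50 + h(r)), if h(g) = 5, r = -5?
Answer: -5985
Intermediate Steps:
133*(-50 + h(r)) = 133*(-50 + 5) = 133*(-45) = -5985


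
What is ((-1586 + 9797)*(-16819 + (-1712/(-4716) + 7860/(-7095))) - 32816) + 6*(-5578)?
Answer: -25684879569101/185889 ≈ -1.3817e+8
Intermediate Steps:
((-1586 + 9797)*(-16819 + (-1712/(-4716) + 7860/(-7095))) - 32816) + 6*(-5578) = (8211*(-16819 + (-1712*(-1/4716) + 7860*(-1/7095))) - 32816) - 33468 = (8211*(-16819 + (428/1179 - 524/473)) - 32816) - 33468 = (8211*(-16819 - 415352/557667) - 32816) - 33468 = (8211*(-9379816625/557667) - 32816) - 33468 = (-25672558102625/185889 - 32816) - 33468 = -25678658236049/185889 - 33468 = -25684879569101/185889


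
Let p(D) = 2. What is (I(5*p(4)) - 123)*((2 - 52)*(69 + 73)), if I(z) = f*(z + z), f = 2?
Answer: 589300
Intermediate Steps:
I(z) = 4*z (I(z) = 2*(z + z) = 2*(2*z) = 4*z)
(I(5*p(4)) - 123)*((2 - 52)*(69 + 73)) = (4*(5*2) - 123)*((2 - 52)*(69 + 73)) = (4*10 - 123)*(-50*142) = (40 - 123)*(-7100) = -83*(-7100) = 589300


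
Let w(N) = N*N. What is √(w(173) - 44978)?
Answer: I*√15049 ≈ 122.67*I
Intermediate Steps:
w(N) = N²
√(w(173) - 44978) = √(173² - 44978) = √(29929 - 44978) = √(-15049) = I*√15049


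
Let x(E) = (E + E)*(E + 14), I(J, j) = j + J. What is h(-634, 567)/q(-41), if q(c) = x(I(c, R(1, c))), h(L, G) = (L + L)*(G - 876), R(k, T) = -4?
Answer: 65302/465 ≈ 140.43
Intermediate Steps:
I(J, j) = J + j
h(L, G) = 2*L*(-876 + G) (h(L, G) = (2*L)*(-876 + G) = 2*L*(-876 + G))
x(E) = 2*E*(14 + E) (x(E) = (2*E)*(14 + E) = 2*E*(14 + E))
q(c) = 2*(-4 + c)*(10 + c) (q(c) = 2*(c - 4)*(14 + (c - 4)) = 2*(-4 + c)*(14 + (-4 + c)) = 2*(-4 + c)*(10 + c))
h(-634, 567)/q(-41) = (2*(-634)*(-876 + 567))/((2*(-4 - 41)*(10 - 41))) = (2*(-634)*(-309))/((2*(-45)*(-31))) = 391812/2790 = 391812*(1/2790) = 65302/465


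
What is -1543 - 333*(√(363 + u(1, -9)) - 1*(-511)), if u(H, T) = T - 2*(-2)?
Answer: -171706 - 333*√358 ≈ -1.7801e+5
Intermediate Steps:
u(H, T) = 4 + T (u(H, T) = T + 4 = 4 + T)
-1543 - 333*(√(363 + u(1, -9)) - 1*(-511)) = -1543 - 333*(√(363 + (4 - 9)) - 1*(-511)) = -1543 - 333*(√(363 - 5) + 511) = -1543 - 333*(√358 + 511) = -1543 - 333*(511 + √358) = -1543 + (-170163 - 333*√358) = -171706 - 333*√358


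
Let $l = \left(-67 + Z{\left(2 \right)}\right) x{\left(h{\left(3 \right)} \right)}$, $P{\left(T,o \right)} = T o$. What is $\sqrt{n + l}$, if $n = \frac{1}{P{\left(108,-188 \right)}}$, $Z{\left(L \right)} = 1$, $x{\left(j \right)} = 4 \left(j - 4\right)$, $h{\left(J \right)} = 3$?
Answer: $\frac{\sqrt{755795955}}{1692} \approx 16.248$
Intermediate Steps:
$x{\left(j \right)} = -16 + 4 j$ ($x{\left(j \right)} = 4 \left(-4 + j\right) = -16 + 4 j$)
$n = - \frac{1}{20304}$ ($n = \frac{1}{108 \left(-188\right)} = \frac{1}{-20304} = - \frac{1}{20304} \approx -4.9251 \cdot 10^{-5}$)
$l = 264$ ($l = \left(-67 + 1\right) \left(-16 + 4 \cdot 3\right) = - 66 \left(-16 + 12\right) = \left(-66\right) \left(-4\right) = 264$)
$\sqrt{n + l} = \sqrt{- \frac{1}{20304} + 264} = \sqrt{\frac{5360255}{20304}} = \frac{\sqrt{755795955}}{1692}$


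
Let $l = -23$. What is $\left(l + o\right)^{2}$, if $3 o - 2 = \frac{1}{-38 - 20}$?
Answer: $\frac{15108769}{30276} \approx 499.03$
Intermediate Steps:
$o = \frac{115}{174}$ ($o = \frac{2}{3} + \frac{1}{3 \left(-38 - 20\right)} = \frac{2}{3} + \frac{1}{3 \left(-58\right)} = \frac{2}{3} + \frac{1}{3} \left(- \frac{1}{58}\right) = \frac{2}{3} - \frac{1}{174} = \frac{115}{174} \approx 0.66092$)
$\left(l + o\right)^{2} = \left(-23 + \frac{115}{174}\right)^{2} = \left(- \frac{3887}{174}\right)^{2} = \frac{15108769}{30276}$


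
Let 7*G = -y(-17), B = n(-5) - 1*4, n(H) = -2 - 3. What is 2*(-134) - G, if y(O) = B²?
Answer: -1795/7 ≈ -256.43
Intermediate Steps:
n(H) = -5
B = -9 (B = -5 - 1*4 = -5 - 4 = -9)
y(O) = 81 (y(O) = (-9)² = 81)
G = -81/7 (G = (-1*81)/7 = (⅐)*(-81) = -81/7 ≈ -11.571)
2*(-134) - G = 2*(-134) - 1*(-81/7) = -268 + 81/7 = -1795/7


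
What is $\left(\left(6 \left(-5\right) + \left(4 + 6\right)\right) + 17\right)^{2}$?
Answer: $9$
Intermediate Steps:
$\left(\left(6 \left(-5\right) + \left(4 + 6\right)\right) + 17\right)^{2} = \left(\left(-30 + 10\right) + 17\right)^{2} = \left(-20 + 17\right)^{2} = \left(-3\right)^{2} = 9$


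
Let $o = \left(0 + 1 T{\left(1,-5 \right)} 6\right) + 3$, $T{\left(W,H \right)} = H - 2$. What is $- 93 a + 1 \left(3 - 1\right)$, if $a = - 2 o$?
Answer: $-7252$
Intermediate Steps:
$T{\left(W,H \right)} = -2 + H$ ($T{\left(W,H \right)} = H - 2 = -2 + H$)
$o = -39$ ($o = \left(0 + 1 \left(-2 - 5\right) 6\right) + 3 = \left(0 + 1 \left(-7\right) 6\right) + 3 = \left(0 - 42\right) + 3 = -42 + 3 = -39$)
$a = 78$ ($a = \left(-2\right) \left(-39\right) = 78$)
$- 93 a + 1 \left(3 - 1\right) = \left(-93\right) 78 + 1 \left(3 - 1\right) = -7254 + 1 \cdot 2 = -7254 + 2 = -7252$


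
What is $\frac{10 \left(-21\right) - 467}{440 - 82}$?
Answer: $- \frac{677}{358} \approx -1.8911$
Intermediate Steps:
$\frac{10 \left(-21\right) - 467}{440 - 82} = \frac{-210 - 467}{358} = \left(-677\right) \frac{1}{358} = - \frac{677}{358}$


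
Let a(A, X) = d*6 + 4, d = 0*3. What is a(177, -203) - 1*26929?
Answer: -26925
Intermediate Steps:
d = 0
a(A, X) = 4 (a(A, X) = 0*6 + 4 = 0 + 4 = 4)
a(177, -203) - 1*26929 = 4 - 1*26929 = 4 - 26929 = -26925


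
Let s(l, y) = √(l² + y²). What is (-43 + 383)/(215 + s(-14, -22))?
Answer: 14620/9109 - 136*√170/9109 ≈ 1.4103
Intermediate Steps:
(-43 + 383)/(215 + s(-14, -22)) = (-43 + 383)/(215 + √((-14)² + (-22)²)) = 340/(215 + √(196 + 484)) = 340/(215 + √680) = 340/(215 + 2*√170)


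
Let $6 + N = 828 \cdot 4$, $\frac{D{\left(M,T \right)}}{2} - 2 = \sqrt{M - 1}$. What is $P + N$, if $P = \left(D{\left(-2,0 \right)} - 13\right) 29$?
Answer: $3045 + 58 i \sqrt{3} \approx 3045.0 + 100.46 i$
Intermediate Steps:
$D{\left(M,T \right)} = 4 + 2 \sqrt{-1 + M}$ ($D{\left(M,T \right)} = 4 + 2 \sqrt{M - 1} = 4 + 2 \sqrt{-1 + M}$)
$N = 3306$ ($N = -6 + 828 \cdot 4 = -6 + 3312 = 3306$)
$P = -261 + 58 i \sqrt{3}$ ($P = \left(\left(4 + 2 \sqrt{-1 - 2}\right) - 13\right) 29 = \left(\left(4 + 2 \sqrt{-3}\right) - 13\right) 29 = \left(\left(4 + 2 i \sqrt{3}\right) - 13\right) 29 = \left(-9 + 2 i \sqrt{3}\right) 29 = -261 + 58 i \sqrt{3} \approx -261.0 + 100.46 i$)
$P + N = \left(-261 + 58 i \sqrt{3}\right) + 3306 = 3045 + 58 i \sqrt{3}$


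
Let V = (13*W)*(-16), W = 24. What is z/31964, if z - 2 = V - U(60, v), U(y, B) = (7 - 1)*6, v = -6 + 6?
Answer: -2513/15982 ≈ -0.15724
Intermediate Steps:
v = 0
U(y, B) = 36 (U(y, B) = 6*6 = 36)
V = -4992 (V = (13*24)*(-16) = 312*(-16) = -4992)
z = -5026 (z = 2 + (-4992 - 1*36) = 2 + (-4992 - 36) = 2 - 5028 = -5026)
z/31964 = -5026/31964 = -5026*1/31964 = -2513/15982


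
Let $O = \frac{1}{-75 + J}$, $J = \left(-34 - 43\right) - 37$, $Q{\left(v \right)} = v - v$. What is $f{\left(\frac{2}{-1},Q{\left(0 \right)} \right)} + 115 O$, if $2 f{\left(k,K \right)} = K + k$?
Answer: $- \frac{304}{189} \approx -1.6085$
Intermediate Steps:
$Q{\left(v \right)} = 0$
$J = -114$ ($J = -77 - 37 = -114$)
$f{\left(k,K \right)} = \frac{K}{2} + \frac{k}{2}$ ($f{\left(k,K \right)} = \frac{K + k}{2} = \frac{K}{2} + \frac{k}{2}$)
$O = - \frac{1}{189}$ ($O = \frac{1}{-75 - 114} = \frac{1}{-189} = - \frac{1}{189} \approx -0.005291$)
$f{\left(\frac{2}{-1},Q{\left(0 \right)} \right)} + 115 O = \left(\frac{1}{2} \cdot 0 + \frac{2 \frac{1}{-1}}{2}\right) + 115 \left(- \frac{1}{189}\right) = \left(0 + \frac{2 \left(-1\right)}{2}\right) - \frac{115}{189} = \left(0 + \frac{1}{2} \left(-2\right)\right) - \frac{115}{189} = \left(0 - 1\right) - \frac{115}{189} = -1 - \frac{115}{189} = - \frac{304}{189}$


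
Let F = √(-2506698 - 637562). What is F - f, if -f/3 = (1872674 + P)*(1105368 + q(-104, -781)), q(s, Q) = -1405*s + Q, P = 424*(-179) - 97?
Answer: 6741364510401 + 2*I*√786065 ≈ 6.7414e+12 + 1773.2*I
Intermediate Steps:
P = -75993 (P = -75896 - 97 = -75993)
q(s, Q) = Q - 1405*s
f = -6741364510401 (f = -3*(1872674 - 75993)*(1105368 + (-781 - 1405*(-104))) = -5390043*(1105368 + (-781 + 146120)) = -5390043*(1105368 + 145339) = -5390043*1250707 = -3*2247121503467 = -6741364510401)
F = 2*I*√786065 (F = √(-3144260) = 2*I*√786065 ≈ 1773.2*I)
F - f = 2*I*√786065 - 1*(-6741364510401) = 2*I*√786065 + 6741364510401 = 6741364510401 + 2*I*√786065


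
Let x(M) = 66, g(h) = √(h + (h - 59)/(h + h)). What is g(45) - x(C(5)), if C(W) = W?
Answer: -66 + √10090/15 ≈ -59.303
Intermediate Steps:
g(h) = √(h + (-59 + h)/(2*h)) (g(h) = √(h + (-59 + h)/((2*h))) = √(h + (-59 + h)*(1/(2*h))) = √(h + (-59 + h)/(2*h)))
g(45) - x(C(5)) = √(2 - 118/45 + 4*45)/2 - 1*66 = √(2 - 118*1/45 + 180)/2 - 66 = √(2 - 118/45 + 180)/2 - 66 = √(8072/45)/2 - 66 = (2*√10090/15)/2 - 66 = √10090/15 - 66 = -66 + √10090/15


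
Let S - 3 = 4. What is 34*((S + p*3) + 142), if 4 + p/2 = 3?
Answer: 4862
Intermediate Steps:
p = -2 (p = -8 + 2*3 = -8 + 6 = -2)
S = 7 (S = 3 + 4 = 7)
34*((S + p*3) + 142) = 34*((7 - 2*3) + 142) = 34*((7 - 6) + 142) = 34*(1 + 142) = 34*143 = 4862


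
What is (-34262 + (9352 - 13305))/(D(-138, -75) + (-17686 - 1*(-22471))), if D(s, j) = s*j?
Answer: -7643/3027 ≈ -2.5249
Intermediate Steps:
D(s, j) = j*s
(-34262 + (9352 - 13305))/(D(-138, -75) + (-17686 - 1*(-22471))) = (-34262 + (9352 - 13305))/(-75*(-138) + (-17686 - 1*(-22471))) = (-34262 - 3953)/(10350 + (-17686 + 22471)) = -38215/(10350 + 4785) = -38215/15135 = -38215*1/15135 = -7643/3027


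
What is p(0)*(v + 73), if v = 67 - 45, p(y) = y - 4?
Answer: -380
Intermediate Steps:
p(y) = -4 + y
v = 22
p(0)*(v + 73) = (-4 + 0)*(22 + 73) = -4*95 = -380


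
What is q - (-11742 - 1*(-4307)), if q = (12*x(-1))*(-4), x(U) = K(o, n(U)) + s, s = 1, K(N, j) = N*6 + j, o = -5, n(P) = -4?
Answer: 9019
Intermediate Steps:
K(N, j) = j + 6*N (K(N, j) = 6*N + j = j + 6*N)
x(U) = -33 (x(U) = (-4 + 6*(-5)) + 1 = (-4 - 30) + 1 = -34 + 1 = -33)
q = 1584 (q = (12*(-33))*(-4) = -396*(-4) = 1584)
q - (-11742 - 1*(-4307)) = 1584 - (-11742 - 1*(-4307)) = 1584 - (-11742 + 4307) = 1584 - 1*(-7435) = 1584 + 7435 = 9019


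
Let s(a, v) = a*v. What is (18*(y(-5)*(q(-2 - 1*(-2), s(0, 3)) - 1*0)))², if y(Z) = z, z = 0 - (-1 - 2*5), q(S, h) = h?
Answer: 0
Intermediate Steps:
z = 11 (z = 0 - (-1 - 10) = 0 - 1*(-11) = 0 + 11 = 11)
y(Z) = 11
(18*(y(-5)*(q(-2 - 1*(-2), s(0, 3)) - 1*0)))² = (18*(11*(0*3 - 1*0)))² = (18*(11*(0 + 0)))² = (18*(11*0))² = (18*0)² = 0² = 0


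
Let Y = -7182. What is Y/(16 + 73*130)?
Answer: -513/679 ≈ -0.75552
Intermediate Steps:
Y/(16 + 73*130) = -7182/(16 + 73*130) = -7182/(16 + 9490) = -7182/9506 = -7182*1/9506 = -513/679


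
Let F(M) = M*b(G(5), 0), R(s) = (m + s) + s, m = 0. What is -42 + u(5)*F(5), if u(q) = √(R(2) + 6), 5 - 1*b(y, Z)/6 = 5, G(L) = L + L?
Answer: -42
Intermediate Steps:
G(L) = 2*L
b(y, Z) = 0 (b(y, Z) = 30 - 6*5 = 30 - 30 = 0)
R(s) = 2*s (R(s) = (0 + s) + s = s + s = 2*s)
u(q) = √10 (u(q) = √(2*2 + 6) = √(4 + 6) = √10)
F(M) = 0 (F(M) = M*0 = 0)
-42 + u(5)*F(5) = -42 + √10*0 = -42 + 0 = -42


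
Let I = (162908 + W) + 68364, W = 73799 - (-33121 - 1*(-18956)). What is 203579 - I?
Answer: -115657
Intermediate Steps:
W = 87964 (W = 73799 - (-33121 + 18956) = 73799 - 1*(-14165) = 73799 + 14165 = 87964)
I = 319236 (I = (162908 + 87964) + 68364 = 250872 + 68364 = 319236)
203579 - I = 203579 - 1*319236 = 203579 - 319236 = -115657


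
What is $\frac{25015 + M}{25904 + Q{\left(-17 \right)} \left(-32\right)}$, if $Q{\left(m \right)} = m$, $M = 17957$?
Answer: $\frac{3581}{2204} \approx 1.6248$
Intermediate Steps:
$\frac{25015 + M}{25904 + Q{\left(-17 \right)} \left(-32\right)} = \frac{25015 + 17957}{25904 - -544} = \frac{42972}{25904 + 544} = \frac{42972}{26448} = 42972 \cdot \frac{1}{26448} = \frac{3581}{2204}$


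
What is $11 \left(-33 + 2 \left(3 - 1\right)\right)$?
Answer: $-319$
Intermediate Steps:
$11 \left(-33 + 2 \left(3 - 1\right)\right) = 11 \left(-33 + 2 \cdot 2\right) = 11 \left(-33 + 4\right) = 11 \left(-29\right) = -319$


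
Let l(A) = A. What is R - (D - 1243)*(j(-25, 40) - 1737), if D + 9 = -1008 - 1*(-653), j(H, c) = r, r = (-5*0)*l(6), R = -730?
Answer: -2792089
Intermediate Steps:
r = 0 (r = -5*0*6 = 0*6 = 0)
j(H, c) = 0
D = -364 (D = -9 + (-1008 - 1*(-653)) = -9 + (-1008 + 653) = -9 - 355 = -364)
R - (D - 1243)*(j(-25, 40) - 1737) = -730 - (-364 - 1243)*(0 - 1737) = -730 - (-1607)*(-1737) = -730 - 1*2791359 = -730 - 2791359 = -2792089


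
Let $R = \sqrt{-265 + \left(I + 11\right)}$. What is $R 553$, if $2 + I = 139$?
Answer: $1659 i \sqrt{13} \approx 5981.6 i$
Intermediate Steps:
$I = 137$ ($I = -2 + 139 = 137$)
$R = 3 i \sqrt{13}$ ($R = \sqrt{-265 + \left(137 + 11\right)} = \sqrt{-265 + 148} = \sqrt{-117} = 3 i \sqrt{13} \approx 10.817 i$)
$R 553 = 3 i \sqrt{13} \cdot 553 = 1659 i \sqrt{13}$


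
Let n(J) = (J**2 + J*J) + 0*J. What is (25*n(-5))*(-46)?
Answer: -57500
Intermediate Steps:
n(J) = 2*J**2 (n(J) = (J**2 + J**2) + 0 = 2*J**2 + 0 = 2*J**2)
(25*n(-5))*(-46) = (25*(2*(-5)**2))*(-46) = (25*(2*25))*(-46) = (25*50)*(-46) = 1250*(-46) = -57500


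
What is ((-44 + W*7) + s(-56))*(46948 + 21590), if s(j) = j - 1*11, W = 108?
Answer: 44207010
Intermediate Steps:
s(j) = -11 + j (s(j) = j - 11 = -11 + j)
((-44 + W*7) + s(-56))*(46948 + 21590) = ((-44 + 108*7) + (-11 - 56))*(46948 + 21590) = ((-44 + 756) - 67)*68538 = (712 - 67)*68538 = 645*68538 = 44207010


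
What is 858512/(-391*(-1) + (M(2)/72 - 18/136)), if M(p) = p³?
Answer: 525409344/239279 ≈ 2195.8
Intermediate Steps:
858512/(-391*(-1) + (M(2)/72 - 18/136)) = 858512/(-391*(-1) + (2³/72 - 18/136)) = 858512/(391 + (8*(1/72) - 18*1/136)) = 858512/(391 + (⅑ - 9/68)) = 858512/(391 - 13/612) = 858512/(239279/612) = 858512*(612/239279) = 525409344/239279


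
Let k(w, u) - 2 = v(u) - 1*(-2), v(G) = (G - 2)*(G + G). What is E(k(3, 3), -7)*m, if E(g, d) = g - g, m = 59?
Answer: 0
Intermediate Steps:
v(G) = 2*G*(-2 + G) (v(G) = (-2 + G)*(2*G) = 2*G*(-2 + G))
k(w, u) = 4 + 2*u*(-2 + u) (k(w, u) = 2 + (2*u*(-2 + u) - 1*(-2)) = 2 + (2*u*(-2 + u) + 2) = 2 + (2 + 2*u*(-2 + u)) = 4 + 2*u*(-2 + u))
E(g, d) = 0
E(k(3, 3), -7)*m = 0*59 = 0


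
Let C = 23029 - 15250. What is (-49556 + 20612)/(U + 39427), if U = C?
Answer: -14472/23603 ≈ -0.61314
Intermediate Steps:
C = 7779
U = 7779
(-49556 + 20612)/(U + 39427) = (-49556 + 20612)/(7779 + 39427) = -28944/47206 = -28944*1/47206 = -14472/23603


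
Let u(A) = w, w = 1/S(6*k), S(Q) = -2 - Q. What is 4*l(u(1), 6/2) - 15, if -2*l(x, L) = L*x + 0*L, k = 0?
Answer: -12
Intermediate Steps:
w = -1/2 (w = 1/(-2 - 6*0) = 1/(-2 - 1*0) = 1/(-2 + 0) = 1/(-2) = -1/2 ≈ -0.50000)
u(A) = -1/2
l(x, L) = -L*x/2 (l(x, L) = -(L*x + 0*L)/2 = -(L*x + 0)/2 = -L*x/2)
4*l(u(1), 6/2) - 15 = 4*(-1/2*6/2*(-1/2)) - 15 = 4*(-1/2*6*(1/2)*(-1/2)) - 15 = 4*(-1/2*3*(-1/2)) - 15 = 4*(3/4) - 15 = 3 - 15 = -12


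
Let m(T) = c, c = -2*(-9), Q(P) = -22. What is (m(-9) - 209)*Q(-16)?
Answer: 4202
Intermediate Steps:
c = 18
m(T) = 18
(m(-9) - 209)*Q(-16) = (18 - 209)*(-22) = -191*(-22) = 4202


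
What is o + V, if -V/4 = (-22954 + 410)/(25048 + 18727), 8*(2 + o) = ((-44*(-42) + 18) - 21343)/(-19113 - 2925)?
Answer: 1315579979/7717707600 ≈ 0.17046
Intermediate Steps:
o = -333131/176304 (o = -2 + (((-44*(-42) + 18) - 21343)/(-19113 - 2925))/8 = -2 + (((1848 + 18) - 21343)/(-22038))/8 = -2 + ((1866 - 21343)*(-1/22038))/8 = -2 + (-19477*(-1/22038))/8 = -2 + (⅛)*(19477/22038) = -2 + 19477/176304 = -333131/176304 ≈ -1.8895)
V = 90176/43775 (V = -4*(-22954 + 410)/(25048 + 18727) = -(-90176)/43775 = -4*(-22544/43775) = 90176/43775 ≈ 2.0600)
o + V = -333131/176304 + 90176/43775 = 1315579979/7717707600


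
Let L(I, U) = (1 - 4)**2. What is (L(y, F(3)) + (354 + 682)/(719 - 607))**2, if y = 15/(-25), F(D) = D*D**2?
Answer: 5329/16 ≈ 333.06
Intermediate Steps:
F(D) = D**3
y = -3/5 (y = 15*(-1/25) = -3/5 ≈ -0.60000)
L(I, U) = 9 (L(I, U) = (-3)**2 = 9)
(L(y, F(3)) + (354 + 682)/(719 - 607))**2 = (9 + (354 + 682)/(719 - 607))**2 = (9 + 1036/112)**2 = (9 + 1036*(1/112))**2 = (9 + 37/4)**2 = (73/4)**2 = 5329/16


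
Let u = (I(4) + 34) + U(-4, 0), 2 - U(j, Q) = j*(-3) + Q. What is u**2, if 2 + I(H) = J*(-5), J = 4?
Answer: 4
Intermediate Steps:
U(j, Q) = 2 - Q + 3*j (U(j, Q) = 2 - (j*(-3) + Q) = 2 - (-3*j + Q) = 2 - (Q - 3*j) = 2 + (-Q + 3*j) = 2 - Q + 3*j)
I(H) = -22 (I(H) = -2 + 4*(-5) = -2 - 20 = -22)
u = 2 (u = (-22 + 34) + (2 - 1*0 + 3*(-4)) = 12 + (2 + 0 - 12) = 12 - 10 = 2)
u**2 = 2**2 = 4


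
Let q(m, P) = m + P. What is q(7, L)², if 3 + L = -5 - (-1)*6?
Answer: 25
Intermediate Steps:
L = -2 (L = -3 + (-5 - (-1)*6) = -3 + (-5 - 1*(-6)) = -3 + (-5 + 6) = -3 + 1 = -2)
q(m, P) = P + m
q(7, L)² = (-2 + 7)² = 5² = 25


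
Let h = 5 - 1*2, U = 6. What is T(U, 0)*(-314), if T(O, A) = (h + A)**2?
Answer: -2826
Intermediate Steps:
h = 3 (h = 5 - 2 = 3)
T(O, A) = (3 + A)**2
T(U, 0)*(-314) = (3 + 0)**2*(-314) = 3**2*(-314) = 9*(-314) = -2826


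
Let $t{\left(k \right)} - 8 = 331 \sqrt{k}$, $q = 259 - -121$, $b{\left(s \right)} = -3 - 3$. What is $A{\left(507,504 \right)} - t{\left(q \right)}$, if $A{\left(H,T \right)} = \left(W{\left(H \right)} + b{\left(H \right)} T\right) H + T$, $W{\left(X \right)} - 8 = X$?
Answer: $-1271567 - 662 \sqrt{95} \approx -1.278 \cdot 10^{6}$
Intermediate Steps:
$W{\left(X \right)} = 8 + X$
$b{\left(s \right)} = -6$ ($b{\left(s \right)} = -3 - 3 = -6$)
$A{\left(H,T \right)} = T + H \left(8 + H - 6 T\right)$ ($A{\left(H,T \right)} = \left(\left(8 + H\right) - 6 T\right) H + T = \left(8 + H - 6 T\right) H + T = H \left(8 + H - 6 T\right) + T = T + H \left(8 + H - 6 T\right)$)
$q = 380$ ($q = 259 + 121 = 380$)
$t{\left(k \right)} = 8 + 331 \sqrt{k}$
$A{\left(507,504 \right)} - t{\left(q \right)} = \left(504 + 507 \left(8 + 507\right) - 3042 \cdot 504\right) - \left(8 + 331 \sqrt{380}\right) = \left(504 + 507 \cdot 515 - 1533168\right) - \left(8 + 331 \cdot 2 \sqrt{95}\right) = \left(504 + 261105 - 1533168\right) - \left(8 + 662 \sqrt{95}\right) = -1271559 - \left(8 + 662 \sqrt{95}\right) = -1271567 - 662 \sqrt{95}$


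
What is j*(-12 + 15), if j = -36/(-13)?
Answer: 108/13 ≈ 8.3077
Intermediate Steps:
j = 36/13 (j = -36*(-1/13) = 36/13 ≈ 2.7692)
j*(-12 + 15) = 36*(-12 + 15)/13 = (36/13)*3 = 108/13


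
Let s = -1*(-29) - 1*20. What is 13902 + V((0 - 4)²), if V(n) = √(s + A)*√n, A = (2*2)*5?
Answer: 13902 + 4*√29 ≈ 13924.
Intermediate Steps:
A = 20 (A = 4*5 = 20)
s = 9 (s = 29 - 20 = 9)
V(n) = √29*√n (V(n) = √(9 + 20)*√n = √29*√n)
13902 + V((0 - 4)²) = 13902 + √29*√((0 - 4)²) = 13902 + √29*√((-4)²) = 13902 + √29*√16 = 13902 + √29*4 = 13902 + 4*√29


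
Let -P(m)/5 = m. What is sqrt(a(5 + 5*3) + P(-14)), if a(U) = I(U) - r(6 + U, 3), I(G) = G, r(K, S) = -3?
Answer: sqrt(93) ≈ 9.6436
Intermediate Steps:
a(U) = 3 + U (a(U) = U - 1*(-3) = U + 3 = 3 + U)
P(m) = -5*m
sqrt(a(5 + 5*3) + P(-14)) = sqrt((3 + (5 + 5*3)) - 5*(-14)) = sqrt((3 + (5 + 15)) + 70) = sqrt((3 + 20) + 70) = sqrt(23 + 70) = sqrt(93)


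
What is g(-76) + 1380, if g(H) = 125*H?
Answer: -8120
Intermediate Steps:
g(-76) + 1380 = 125*(-76) + 1380 = -9500 + 1380 = -8120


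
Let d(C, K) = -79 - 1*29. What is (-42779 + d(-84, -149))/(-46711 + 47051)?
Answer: -42887/340 ≈ -126.14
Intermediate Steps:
d(C, K) = -108 (d(C, K) = -79 - 29 = -108)
(-42779 + d(-84, -149))/(-46711 + 47051) = (-42779 - 108)/(-46711 + 47051) = -42887/340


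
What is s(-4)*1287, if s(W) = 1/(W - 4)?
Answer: -1287/8 ≈ -160.88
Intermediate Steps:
s(W) = 1/(-4 + W)
s(-4)*1287 = 1287/(-4 - 4) = 1287/(-8) = -1/8*1287 = -1287/8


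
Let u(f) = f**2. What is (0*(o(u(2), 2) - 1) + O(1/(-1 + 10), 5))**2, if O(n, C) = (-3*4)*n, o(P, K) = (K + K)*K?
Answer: 16/9 ≈ 1.7778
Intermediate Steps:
o(P, K) = 2*K**2 (o(P, K) = (2*K)*K = 2*K**2)
O(n, C) = -12*n
(0*(o(u(2), 2) - 1) + O(1/(-1 + 10), 5))**2 = (0*(2*2**2 - 1) - 12/(-1 + 10))**2 = (0*(2*4 - 1) - 12/9)**2 = (0*(8 - 1) - 12*1/9)**2 = (0*7 - 4/3)**2 = (0 - 4/3)**2 = (-4/3)**2 = 16/9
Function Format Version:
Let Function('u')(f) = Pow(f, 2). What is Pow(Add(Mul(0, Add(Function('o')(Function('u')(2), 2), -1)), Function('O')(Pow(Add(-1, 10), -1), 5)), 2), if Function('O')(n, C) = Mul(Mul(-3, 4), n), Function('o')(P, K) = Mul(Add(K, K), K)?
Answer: Rational(16, 9) ≈ 1.7778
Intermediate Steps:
Function('o')(P, K) = Mul(2, Pow(K, 2)) (Function('o')(P, K) = Mul(Mul(2, K), K) = Mul(2, Pow(K, 2)))
Function('O')(n, C) = Mul(-12, n)
Pow(Add(Mul(0, Add(Function('o')(Function('u')(2), 2), -1)), Function('O')(Pow(Add(-1, 10), -1), 5)), 2) = Pow(Add(Mul(0, Add(Mul(2, Pow(2, 2)), -1)), Mul(-12, Pow(Add(-1, 10), -1))), 2) = Pow(Add(Mul(0, Add(Mul(2, 4), -1)), Mul(-12, Pow(9, -1))), 2) = Pow(Add(Mul(0, Add(8, -1)), Mul(-12, Rational(1, 9))), 2) = Pow(Add(Mul(0, 7), Rational(-4, 3)), 2) = Pow(Add(0, Rational(-4, 3)), 2) = Pow(Rational(-4, 3), 2) = Rational(16, 9)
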